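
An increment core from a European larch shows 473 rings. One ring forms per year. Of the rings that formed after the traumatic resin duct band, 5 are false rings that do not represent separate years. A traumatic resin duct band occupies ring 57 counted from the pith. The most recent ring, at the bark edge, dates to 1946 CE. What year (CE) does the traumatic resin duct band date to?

1535 CE

The traumatic resin duct band sits at ring 57 from the pith, so 473 − 57 = 416 rings formed after it.
Removing the 5 false rings leaves 416 − 5 = 411 true rings beyond the traumatic resin duct band.
The ring at the bark edge is 1946 CE, so the traumatic resin duct band dates to 1946 − 411 = 1535 CE.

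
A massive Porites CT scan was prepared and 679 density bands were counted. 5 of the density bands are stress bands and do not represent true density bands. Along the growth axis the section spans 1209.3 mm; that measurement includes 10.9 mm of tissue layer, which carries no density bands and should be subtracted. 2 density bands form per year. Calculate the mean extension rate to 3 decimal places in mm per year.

3.556 mm per year

True density band count = 679 − 5 = 674.
Dividing by 2 density bands per year: 674 / 2 = 337 years.
Removing the 10.9 mm offcut leaves 1209.3 − 10.9 = 1198.4 mm.
Extension rate ≈ 1198.4 / 337 = 3.556 mm per year.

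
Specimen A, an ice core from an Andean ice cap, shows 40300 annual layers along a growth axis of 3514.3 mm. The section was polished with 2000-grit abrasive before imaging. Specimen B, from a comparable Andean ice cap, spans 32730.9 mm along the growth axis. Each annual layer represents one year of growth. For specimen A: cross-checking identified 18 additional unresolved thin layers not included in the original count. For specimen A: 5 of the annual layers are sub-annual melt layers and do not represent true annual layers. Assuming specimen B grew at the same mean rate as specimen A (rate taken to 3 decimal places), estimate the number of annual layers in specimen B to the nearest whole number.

Specimen A: true annual layer count = 40300 − 5 + 18 = 40313.
A: Extension rate ≈ 3514.3 / 40313 = 0.087 mm/yr.
B spans 32730.9 / 0.087 = 376217.24 years ≈ 376217 annual layers.

376217 annual layers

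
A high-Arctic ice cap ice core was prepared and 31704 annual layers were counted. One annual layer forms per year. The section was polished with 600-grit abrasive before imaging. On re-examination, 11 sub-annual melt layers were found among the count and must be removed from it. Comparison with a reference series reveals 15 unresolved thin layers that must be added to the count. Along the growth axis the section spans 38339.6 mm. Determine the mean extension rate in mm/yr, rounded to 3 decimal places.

1.209 mm/yr

Correcting the raw count gives 31704 − 11 + 15 = 31708 true annual layers.
Extension rate ≈ 38339.6 / 31708 = 1.209 mm/yr.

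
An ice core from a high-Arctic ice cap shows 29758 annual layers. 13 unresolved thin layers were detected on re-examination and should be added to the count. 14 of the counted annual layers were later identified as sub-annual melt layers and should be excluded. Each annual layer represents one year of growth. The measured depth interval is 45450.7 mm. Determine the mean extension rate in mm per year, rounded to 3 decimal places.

1.527 mm per year

After corrections the count is 29758 − 14 + 13 = 29757 annual layers.
Mean rate = 45450.7 mm / 29757 years ≈ 1.527 mm per year.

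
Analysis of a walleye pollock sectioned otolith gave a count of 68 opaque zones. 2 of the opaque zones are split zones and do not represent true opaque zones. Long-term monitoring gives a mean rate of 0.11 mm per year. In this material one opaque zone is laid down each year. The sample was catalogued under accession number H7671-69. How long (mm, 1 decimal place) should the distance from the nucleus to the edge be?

7.3 mm

True opaque zone count = 68 − 2 = 66.
66 years at 0.11 mm/year gives 0.11 × 66 = 7.3 mm.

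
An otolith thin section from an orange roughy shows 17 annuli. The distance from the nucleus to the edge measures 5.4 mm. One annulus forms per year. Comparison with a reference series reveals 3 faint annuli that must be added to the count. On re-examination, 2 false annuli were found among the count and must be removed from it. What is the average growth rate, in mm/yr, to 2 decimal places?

0.30 mm/yr

True annulus count = 17 − 2 + 3 = 18.
Extension rate ≈ 5.4 / 18 = 0.30 mm/yr.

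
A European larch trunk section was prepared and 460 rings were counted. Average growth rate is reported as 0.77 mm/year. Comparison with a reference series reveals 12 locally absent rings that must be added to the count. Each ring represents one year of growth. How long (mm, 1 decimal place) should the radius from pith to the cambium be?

363.4 mm

Correcting the raw count gives 460 + 12 = 472 true rings.
472 years at 0.77 mm/year gives 0.77 × 472 = 363.4 mm.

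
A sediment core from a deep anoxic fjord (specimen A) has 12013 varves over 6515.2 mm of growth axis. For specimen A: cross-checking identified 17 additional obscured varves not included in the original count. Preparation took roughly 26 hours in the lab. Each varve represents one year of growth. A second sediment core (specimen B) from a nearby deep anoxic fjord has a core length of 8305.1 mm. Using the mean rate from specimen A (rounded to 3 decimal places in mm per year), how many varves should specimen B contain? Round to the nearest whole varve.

Specimen A: adjusted count: 12013 + 17 = 12030 varves.
A: Mean rate = 6515.2 mm / 12030 years ≈ 0.542 mm/year.
For B, 8305.1 / 0.542 = 15323.06 years ≈ 15323 varves.

15323 varves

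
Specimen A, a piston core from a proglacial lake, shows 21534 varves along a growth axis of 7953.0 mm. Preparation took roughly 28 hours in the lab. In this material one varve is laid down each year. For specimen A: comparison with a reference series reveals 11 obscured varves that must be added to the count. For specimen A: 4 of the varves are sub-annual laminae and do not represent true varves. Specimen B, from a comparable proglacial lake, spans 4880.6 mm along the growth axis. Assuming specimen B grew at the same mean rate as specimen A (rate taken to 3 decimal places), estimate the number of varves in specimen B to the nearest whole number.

Specimen A: adjusted count: 21534 − 4 + 11 = 21541 varves.
A: Extension rate ≈ 7953.0 / 21541 = 0.369 mm/yr.
B spans 4880.6 / 0.369 = 13226.56 years ≈ 13227 varves.

13227 varves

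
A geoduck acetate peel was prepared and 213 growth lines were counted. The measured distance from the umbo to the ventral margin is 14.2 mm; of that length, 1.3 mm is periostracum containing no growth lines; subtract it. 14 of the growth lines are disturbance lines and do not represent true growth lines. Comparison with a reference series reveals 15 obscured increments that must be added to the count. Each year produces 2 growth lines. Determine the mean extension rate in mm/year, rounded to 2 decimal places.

0.12 mm/year

True growth line count = 213 − 14 + 15 = 214.
With 2 growth lines per year, 214 / 2 = 107 years.
Net length = 14.2 − 1.3 = 12.9 mm.
Mean rate = 12.9 mm / 107 years ≈ 0.12 mm/year.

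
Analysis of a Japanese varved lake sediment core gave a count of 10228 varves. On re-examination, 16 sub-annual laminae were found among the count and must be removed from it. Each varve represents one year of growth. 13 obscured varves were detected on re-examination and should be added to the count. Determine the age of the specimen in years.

True varve count = 10228 − 16 + 13 = 10225.
With a one-to-one varve periodicity this is 10225 years.

10225 years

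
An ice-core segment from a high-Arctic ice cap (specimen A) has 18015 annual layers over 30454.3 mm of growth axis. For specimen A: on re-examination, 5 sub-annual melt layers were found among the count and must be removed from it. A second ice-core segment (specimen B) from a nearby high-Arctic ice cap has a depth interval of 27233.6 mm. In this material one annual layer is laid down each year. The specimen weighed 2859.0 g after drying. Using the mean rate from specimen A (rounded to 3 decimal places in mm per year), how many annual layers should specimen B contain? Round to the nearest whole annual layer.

16105 annual layers

Specimen A: true annual layer count = 18015 − 5 = 18010.
A: 30454.3 mm over 18010 years gives 30454.3 / 18010 ≈ 1.691 mm/year.
For B, 27233.6 / 1.691 = 16105.03 years ≈ 16105 annual layers.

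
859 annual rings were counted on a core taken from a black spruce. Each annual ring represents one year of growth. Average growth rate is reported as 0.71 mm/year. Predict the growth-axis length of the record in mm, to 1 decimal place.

609.9 mm

The record spans 859 years at 0.71 mm per year.
Predicted length = 0.71 mm/year × 859 years = 609.9 mm.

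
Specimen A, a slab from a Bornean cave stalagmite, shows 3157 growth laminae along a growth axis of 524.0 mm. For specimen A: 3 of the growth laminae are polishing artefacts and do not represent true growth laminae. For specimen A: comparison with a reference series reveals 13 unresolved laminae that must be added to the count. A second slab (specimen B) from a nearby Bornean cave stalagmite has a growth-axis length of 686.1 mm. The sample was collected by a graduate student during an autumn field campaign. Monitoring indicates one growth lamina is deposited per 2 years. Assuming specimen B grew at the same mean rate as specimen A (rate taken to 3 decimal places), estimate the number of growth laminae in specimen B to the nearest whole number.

4133 growth laminae

Specimen A: correcting the raw count gives 3157 − 3 + 13 = 3167 true growth laminae.
Specimen A: 3167 growth laminae at 2 years each span 3167 × 2 = 6334 years.
A: Extension rate ≈ 524.0 / 6334 = 0.083 mm/year.
For B, 686.1 / 0.083 = 8266.27 years; at 2 years per growth lamina that is 8266.27 / 2 ≈ 4133 growth laminae.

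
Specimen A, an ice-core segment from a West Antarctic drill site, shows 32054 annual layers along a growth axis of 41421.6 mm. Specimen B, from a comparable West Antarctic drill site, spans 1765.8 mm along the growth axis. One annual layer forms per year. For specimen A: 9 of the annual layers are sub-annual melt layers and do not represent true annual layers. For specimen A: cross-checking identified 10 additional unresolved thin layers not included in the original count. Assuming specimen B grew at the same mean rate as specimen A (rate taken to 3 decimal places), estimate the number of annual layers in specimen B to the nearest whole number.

1367 annual layers

Specimen A: correcting the raw count gives 32054 − 9 + 10 = 32055 true annual layers.
A: 41421.6 mm over 32055 years gives 41421.6 / 32055 ≈ 1.292 mm per year.
For B, 1765.8 / 1.292 = 1366.72 years ≈ 1367 annual layers.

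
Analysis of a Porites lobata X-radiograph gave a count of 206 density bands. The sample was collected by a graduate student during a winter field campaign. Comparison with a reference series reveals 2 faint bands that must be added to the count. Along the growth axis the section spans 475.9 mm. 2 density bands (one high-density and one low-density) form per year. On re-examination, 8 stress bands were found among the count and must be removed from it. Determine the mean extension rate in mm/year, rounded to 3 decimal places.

4.759 mm/year

Adjusted count: 206 − 8 + 2 = 200 density bands.
200 density bands at 2 per year is 200 / 2 = 100 years.
Mean rate = 475.9 mm / 100 years ≈ 4.759 mm/year.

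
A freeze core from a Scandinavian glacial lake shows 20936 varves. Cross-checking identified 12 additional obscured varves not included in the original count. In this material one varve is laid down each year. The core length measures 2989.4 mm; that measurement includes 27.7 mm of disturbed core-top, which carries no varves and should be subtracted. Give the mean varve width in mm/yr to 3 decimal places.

True varve count = 20936 + 12 = 20948.
Removing the 27.7 mm offcut leaves 2989.4 − 27.7 = 2961.7 mm.
2961.7 mm over 20948 years gives 2961.7 / 20948 ≈ 0.141 mm/yr.

0.141 mm/yr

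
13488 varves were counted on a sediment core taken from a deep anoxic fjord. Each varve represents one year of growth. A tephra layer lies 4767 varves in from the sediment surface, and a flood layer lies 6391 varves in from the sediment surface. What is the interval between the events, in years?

1624 years

The two markers are separated by 6391 − 4767 = 1624 varves.
That is 1624 years at one varve per year.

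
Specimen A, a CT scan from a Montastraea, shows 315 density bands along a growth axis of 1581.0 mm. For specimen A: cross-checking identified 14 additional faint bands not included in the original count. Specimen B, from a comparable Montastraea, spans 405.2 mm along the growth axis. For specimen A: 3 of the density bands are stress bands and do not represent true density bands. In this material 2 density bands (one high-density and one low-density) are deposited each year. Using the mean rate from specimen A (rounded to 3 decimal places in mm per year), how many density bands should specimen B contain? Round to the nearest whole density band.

Specimen A: correcting the raw count gives 315 − 3 + 14 = 326 true density bands.
Specimen A: dividing by 2 density bands per year: 326 / 2 = 163 years.
A: 1581.0 mm over 163 years gives 1581.0 / 163 ≈ 9.699 mm/yr.
Specimen B: 405.2 mm / 9.699 mm per year = 41.78 years; at 2 density bands per year that is 41.78 × 2 ≈ 84 density bands.

84 density bands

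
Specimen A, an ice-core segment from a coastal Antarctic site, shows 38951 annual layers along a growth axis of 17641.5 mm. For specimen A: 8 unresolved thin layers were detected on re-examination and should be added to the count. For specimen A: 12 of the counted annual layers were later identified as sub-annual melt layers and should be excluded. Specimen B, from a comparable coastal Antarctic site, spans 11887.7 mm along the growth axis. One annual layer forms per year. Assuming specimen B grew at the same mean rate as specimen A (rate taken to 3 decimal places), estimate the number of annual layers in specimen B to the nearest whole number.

Specimen A: true annual layer count = 38951 − 12 + 8 = 38947.
A: Mean rate = 17641.5 mm / 38947 years ≈ 0.453 mm/yr.
Specimen B: 11887.7 mm / 0.453 mm per year = 26242.16 years ≈ 26242 annual layers.

26242 annual layers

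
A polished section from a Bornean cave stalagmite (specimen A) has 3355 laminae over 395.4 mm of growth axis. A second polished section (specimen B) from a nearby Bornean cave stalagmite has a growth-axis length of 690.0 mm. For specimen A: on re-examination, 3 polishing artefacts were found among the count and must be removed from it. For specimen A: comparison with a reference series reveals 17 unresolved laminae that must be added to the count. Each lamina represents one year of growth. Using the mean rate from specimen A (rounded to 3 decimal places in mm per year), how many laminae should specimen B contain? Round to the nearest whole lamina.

Specimen A: true lamina count = 3355 − 3 + 17 = 3369.
A: Mean rate = 395.4 mm / 3369 years ≈ 0.117 mm/yr.
B spans 690.0 / 0.117 = 5897.44 years ≈ 5897 laminae.

5897 laminae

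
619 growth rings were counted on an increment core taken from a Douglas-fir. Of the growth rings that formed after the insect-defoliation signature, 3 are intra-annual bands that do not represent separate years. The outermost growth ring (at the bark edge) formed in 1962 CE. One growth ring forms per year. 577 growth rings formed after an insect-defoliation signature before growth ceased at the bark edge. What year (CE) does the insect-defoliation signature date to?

1388 CE

577 growth rings post-date the insect-defoliation signature.
Removing the 3 false growth rings leaves 577 − 3 = 574 true growth rings beyond the insect-defoliation signature.
1962 − 574 = 1388 CE.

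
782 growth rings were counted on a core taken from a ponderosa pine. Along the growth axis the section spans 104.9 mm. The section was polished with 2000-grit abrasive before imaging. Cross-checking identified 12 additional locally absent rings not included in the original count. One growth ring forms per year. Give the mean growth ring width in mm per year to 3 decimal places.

0.132 mm per year

Adjusted count: 782 + 12 = 794 growth rings.
Mean rate = 104.9 mm / 794 years ≈ 0.132 mm per year.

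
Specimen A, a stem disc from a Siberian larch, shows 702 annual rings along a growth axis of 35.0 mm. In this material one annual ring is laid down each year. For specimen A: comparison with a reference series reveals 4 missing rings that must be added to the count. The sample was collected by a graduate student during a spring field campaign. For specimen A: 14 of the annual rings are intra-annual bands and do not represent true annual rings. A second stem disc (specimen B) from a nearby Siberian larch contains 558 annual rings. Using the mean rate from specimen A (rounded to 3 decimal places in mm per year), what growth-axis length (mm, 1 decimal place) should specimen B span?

28.5 mm

Specimen A: correcting the raw count gives 702 − 14 + 4 = 692 true annual rings.
A: Extension rate ≈ 35.0 / 692 = 0.051 mm per year.
For B, 0.051 mm/year × 558 years = 28.5 mm.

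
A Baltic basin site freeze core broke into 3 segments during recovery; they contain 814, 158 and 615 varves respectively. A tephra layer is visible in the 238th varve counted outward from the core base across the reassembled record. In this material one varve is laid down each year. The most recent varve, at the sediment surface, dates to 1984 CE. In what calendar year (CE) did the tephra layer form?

Total varves = 814 + 158 + 615 = 1587.
Between varve 238 and the sediment surface there are 1587 − 238 = 1349 varves.
Counting back 1349 years from 1984 CE places the tephra layer in 1984 − 1349 = 635 CE.

635 CE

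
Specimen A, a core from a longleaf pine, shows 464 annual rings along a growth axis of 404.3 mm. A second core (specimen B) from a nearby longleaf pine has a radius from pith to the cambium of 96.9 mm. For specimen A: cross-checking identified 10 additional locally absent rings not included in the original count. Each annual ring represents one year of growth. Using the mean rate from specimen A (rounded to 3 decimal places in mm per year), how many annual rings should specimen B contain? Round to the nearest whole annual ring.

114 annual rings

Specimen A: adjusted count: 464 + 10 = 474 annual rings.
A: Mean rate = 404.3 mm / 474 years ≈ 0.853 mm per year.
For B, 96.9 / 0.853 = 113.60 years ≈ 114 annual rings.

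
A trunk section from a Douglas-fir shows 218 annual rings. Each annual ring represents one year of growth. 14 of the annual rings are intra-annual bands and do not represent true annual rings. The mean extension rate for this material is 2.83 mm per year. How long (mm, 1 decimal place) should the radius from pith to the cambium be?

577.3 mm

Correcting the raw count gives 218 − 14 = 204 true annual rings.
Length ≈ 2.83 × 204 = 577.3 mm.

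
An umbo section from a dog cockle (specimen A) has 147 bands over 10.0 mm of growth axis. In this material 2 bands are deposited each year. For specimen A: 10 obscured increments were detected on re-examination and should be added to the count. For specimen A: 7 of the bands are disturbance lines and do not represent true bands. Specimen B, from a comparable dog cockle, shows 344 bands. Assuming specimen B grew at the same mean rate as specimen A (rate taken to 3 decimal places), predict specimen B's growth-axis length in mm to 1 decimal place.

22.9 mm

Specimen A: true band count = 147 − 7 + 10 = 150.
Specimen A: dividing by 2 bands per year: 150 / 2 = 75 years.
A: Extension rate ≈ 10.0 / 75 = 0.133 mm/year.
Specimen B: with 2 bands per year, 344 / 2 = 172 years. Length of B = 0.133 × 172 = 22.9 mm.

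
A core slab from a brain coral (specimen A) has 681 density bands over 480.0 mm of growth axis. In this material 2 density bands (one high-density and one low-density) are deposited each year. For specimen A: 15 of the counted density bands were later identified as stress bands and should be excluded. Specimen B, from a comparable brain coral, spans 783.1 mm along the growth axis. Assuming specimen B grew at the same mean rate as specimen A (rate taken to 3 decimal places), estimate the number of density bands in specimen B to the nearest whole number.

Specimen A: after corrections the count is 681 − 15 = 666 density bands.
Specimen A: 666 density bands at 2 per year is 666 / 2 = 333 years.
A: 480.0 mm over 333 years gives 480.0 / 333 ≈ 1.441 mm/year.
B spans 783.1 / 1.441 = 543.44 years; at 2 density bands per year that is 543.44 × 2 ≈ 1087 density bands.

1087 density bands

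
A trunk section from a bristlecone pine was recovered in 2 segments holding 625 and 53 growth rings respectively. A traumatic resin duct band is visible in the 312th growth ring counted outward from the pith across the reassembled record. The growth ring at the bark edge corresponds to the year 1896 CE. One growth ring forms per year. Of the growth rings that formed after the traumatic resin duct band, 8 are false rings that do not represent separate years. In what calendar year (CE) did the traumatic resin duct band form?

Total growth rings = 625 + 53 = 678.
The traumatic resin duct band sits at growth ring 312 from the pith, so 678 − 312 = 366 growth rings formed after it.
366 − 8 false = 358 true growth rings after the traumatic resin duct band.
The growth ring at the bark edge is 1896 CE, so the traumatic resin duct band dates to 1896 − 358 = 1538 CE.

1538 CE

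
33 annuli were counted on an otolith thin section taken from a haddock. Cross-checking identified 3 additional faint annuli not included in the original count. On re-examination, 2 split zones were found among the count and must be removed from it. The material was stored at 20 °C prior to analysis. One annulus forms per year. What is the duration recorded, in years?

34 yr

After corrections the count is 33 − 2 + 3 = 34 annuli.
With a one-to-one annulus periodicity this is 34 years.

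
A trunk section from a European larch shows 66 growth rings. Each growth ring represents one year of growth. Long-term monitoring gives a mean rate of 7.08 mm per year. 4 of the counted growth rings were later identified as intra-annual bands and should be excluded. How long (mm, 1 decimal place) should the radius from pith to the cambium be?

439.0 mm

Correcting the raw count gives 66 − 4 = 62 true growth rings.
Predicted length = 7.08 mm/year × 62 years = 439.0 mm.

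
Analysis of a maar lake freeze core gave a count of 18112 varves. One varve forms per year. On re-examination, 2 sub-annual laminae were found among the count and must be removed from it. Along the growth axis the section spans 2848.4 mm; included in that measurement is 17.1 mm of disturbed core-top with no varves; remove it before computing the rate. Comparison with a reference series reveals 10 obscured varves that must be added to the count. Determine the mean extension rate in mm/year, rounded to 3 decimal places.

0.156 mm/year

Adjusted count: 18112 − 2 + 10 = 18120 varves.
The growth record spans 2848.4 − 17.1 = 2831.3 mm.
2831.3 mm over 18120 years gives 2831.3 / 18120 ≈ 0.156 mm/year.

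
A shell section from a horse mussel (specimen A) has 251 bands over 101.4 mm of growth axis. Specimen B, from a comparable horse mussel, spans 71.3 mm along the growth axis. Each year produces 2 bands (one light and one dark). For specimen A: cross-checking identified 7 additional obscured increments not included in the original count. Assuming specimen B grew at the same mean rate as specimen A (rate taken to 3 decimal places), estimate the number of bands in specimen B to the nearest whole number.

181 bands

Specimen A: correcting the raw count gives 251 + 7 = 258 true bands.
Specimen A: 258 bands at 2 per year is 258 / 2 = 129 years.
A: Extension rate ≈ 101.4 / 129 = 0.786 mm/yr.
B spans 71.3 / 0.786 = 90.71 years; at 2 bands per year that is 90.71 × 2 ≈ 181 bands.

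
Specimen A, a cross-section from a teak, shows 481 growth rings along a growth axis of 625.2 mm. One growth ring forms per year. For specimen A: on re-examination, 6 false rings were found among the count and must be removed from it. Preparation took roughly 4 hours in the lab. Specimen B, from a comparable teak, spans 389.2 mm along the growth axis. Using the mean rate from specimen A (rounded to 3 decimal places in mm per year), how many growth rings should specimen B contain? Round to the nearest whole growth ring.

296 growth rings

Specimen A: correcting the raw count gives 481 − 6 = 475 true growth rings.
A: Mean rate = 625.2 mm / 475 years ≈ 1.316 mm/yr.
Specimen B: 389.2 mm / 1.316 mm per year = 295.74 years ≈ 296 growth rings.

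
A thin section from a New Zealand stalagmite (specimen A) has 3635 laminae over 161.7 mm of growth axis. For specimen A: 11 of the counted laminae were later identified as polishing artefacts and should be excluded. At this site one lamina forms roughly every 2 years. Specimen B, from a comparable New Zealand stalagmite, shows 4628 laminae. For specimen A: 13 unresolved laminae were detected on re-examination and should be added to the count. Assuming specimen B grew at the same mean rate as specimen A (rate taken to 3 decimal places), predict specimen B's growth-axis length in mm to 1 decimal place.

203.6 mm

Specimen A: true lamina count = 3635 − 11 + 13 = 3637.
Specimen A: 3637 laminae at 2 years each span 3637 × 2 = 7274 years.
A: Extension rate ≈ 161.7 / 7274 = 0.022 mm/yr.
Specimen B: at 2 years per lamina, 4628 × 2 = 9256 years. B's length ≈ 0.022 × 9256 = 203.6 mm.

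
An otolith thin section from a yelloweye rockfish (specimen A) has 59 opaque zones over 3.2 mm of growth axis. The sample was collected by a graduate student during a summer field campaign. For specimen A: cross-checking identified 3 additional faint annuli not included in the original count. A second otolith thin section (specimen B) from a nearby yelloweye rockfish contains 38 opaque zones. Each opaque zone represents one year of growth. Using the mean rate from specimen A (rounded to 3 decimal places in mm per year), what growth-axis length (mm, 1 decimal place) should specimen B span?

2.0 mm

Specimen A: correcting the raw count gives 59 + 3 = 62 true opaque zones.
A: 3.2 mm over 62 years gives 3.2 / 62 ≈ 0.052 mm/yr.
B's length ≈ 0.052 × 38 = 2.0 mm.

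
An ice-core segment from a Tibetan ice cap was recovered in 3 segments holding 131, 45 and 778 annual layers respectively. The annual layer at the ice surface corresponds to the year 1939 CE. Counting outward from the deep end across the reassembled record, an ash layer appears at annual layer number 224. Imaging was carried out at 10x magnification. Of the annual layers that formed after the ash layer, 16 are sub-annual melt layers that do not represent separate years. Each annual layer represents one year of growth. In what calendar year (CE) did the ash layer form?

Total annual layers = 131 + 45 + 778 = 954.
The ash layer sits at annual layer 224 from the deep end, so 954 − 224 = 730 annual layers formed after it.
730 − 16 false = 714 true annual layers after the ash layer.
Counting back 714 years from 1939 CE places the ash layer in 1939 − 714 = 1225 CE.

1225 CE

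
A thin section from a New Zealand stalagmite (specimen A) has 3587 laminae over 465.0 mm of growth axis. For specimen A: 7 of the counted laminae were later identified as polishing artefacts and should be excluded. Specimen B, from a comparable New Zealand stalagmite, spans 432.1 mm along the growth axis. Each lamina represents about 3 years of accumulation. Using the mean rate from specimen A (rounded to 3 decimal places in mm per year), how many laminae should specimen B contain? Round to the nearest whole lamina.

Specimen A: adjusted count: 3587 − 7 = 3580 laminae.
Specimen A: 3580 laminae at 3 years each span 3580 × 3 = 10740 years.
A: Extension rate ≈ 465.0 / 10740 = 0.043 mm/yr.
For B, 432.1 / 0.043 = 10048.84 years; at 3 years per lamina that is 10048.84 / 3 ≈ 3350 laminae.

3350 laminae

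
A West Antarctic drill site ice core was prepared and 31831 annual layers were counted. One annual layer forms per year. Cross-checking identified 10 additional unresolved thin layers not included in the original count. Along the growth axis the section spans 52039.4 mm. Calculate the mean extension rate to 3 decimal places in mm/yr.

After corrections the count is 31831 + 10 = 31841 annual layers.
Extension rate ≈ 52039.4 / 31841 = 1.634 mm/yr.

1.634 mm/yr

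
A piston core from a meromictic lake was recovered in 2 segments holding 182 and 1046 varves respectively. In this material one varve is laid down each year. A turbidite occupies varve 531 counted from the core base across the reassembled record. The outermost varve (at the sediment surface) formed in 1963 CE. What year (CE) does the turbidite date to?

Total varves = 182 + 1046 = 1228.
1228 − 531 = 697 varves lie beyond the turbidite toward the sediment surface.
1963 − 697 = 1266 CE.

1266 CE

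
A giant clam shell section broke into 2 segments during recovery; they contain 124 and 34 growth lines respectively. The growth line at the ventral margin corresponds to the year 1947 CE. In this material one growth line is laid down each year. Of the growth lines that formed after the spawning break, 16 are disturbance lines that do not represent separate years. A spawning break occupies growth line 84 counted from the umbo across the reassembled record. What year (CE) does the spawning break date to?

Total growth lines = 124 + 34 = 158.
Between growth line 84 and the ventral margin there are 158 − 84 = 74 growth lines.
Removing the 16 false growth lines leaves 74 − 16 = 58 true growth lines beyond the spawning break.
Counting back 58 years from 1947 CE places the spawning break in 1947 − 58 = 1889 CE.

1889 CE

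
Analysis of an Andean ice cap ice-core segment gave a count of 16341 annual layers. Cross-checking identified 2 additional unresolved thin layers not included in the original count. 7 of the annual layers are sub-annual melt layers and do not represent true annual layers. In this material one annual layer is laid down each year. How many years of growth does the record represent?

After corrections the count is 16341 − 7 + 2 = 16336 annual layers.
One annual layer per year makes the duration 16336 years.

16336 yr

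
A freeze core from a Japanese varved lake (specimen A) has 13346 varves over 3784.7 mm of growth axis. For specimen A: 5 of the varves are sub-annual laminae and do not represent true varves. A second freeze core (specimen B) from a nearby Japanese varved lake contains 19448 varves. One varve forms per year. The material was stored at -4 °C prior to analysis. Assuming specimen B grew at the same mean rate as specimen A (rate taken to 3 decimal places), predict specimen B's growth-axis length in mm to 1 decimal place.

Specimen A: correcting the raw count gives 13346 − 5 = 13341 true varves.
A: Extension rate ≈ 3784.7 / 13341 = 0.284 mm per year.
For B, 0.284 mm/year × 19448 years = 5523.2 mm.

5523.2 mm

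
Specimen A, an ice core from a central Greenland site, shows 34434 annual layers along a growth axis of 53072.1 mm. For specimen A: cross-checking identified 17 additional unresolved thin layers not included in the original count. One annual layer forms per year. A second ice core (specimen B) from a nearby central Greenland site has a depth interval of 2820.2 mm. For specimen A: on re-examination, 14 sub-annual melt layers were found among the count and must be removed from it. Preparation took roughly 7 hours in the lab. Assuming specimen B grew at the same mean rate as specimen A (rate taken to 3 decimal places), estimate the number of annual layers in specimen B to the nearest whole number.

1830 annual layers

Specimen A: adjusted count: 34434 − 14 + 17 = 34437 annual layers.
A: 53072.1 mm over 34437 years gives 53072.1 / 34437 ≈ 1.541 mm/year.
Specimen B: 2820.2 mm / 1.541 mm per year = 1830.11 years ≈ 1830 annual layers.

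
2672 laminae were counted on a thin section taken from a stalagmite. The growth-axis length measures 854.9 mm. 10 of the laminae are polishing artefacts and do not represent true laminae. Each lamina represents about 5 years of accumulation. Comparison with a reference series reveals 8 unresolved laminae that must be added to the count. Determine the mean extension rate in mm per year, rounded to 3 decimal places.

After corrections the count is 2672 − 10 + 8 = 2670 laminae.
2670 laminae at 5 years each span 2670 × 5 = 13350 years.
Mean rate = 854.9 mm / 13350 years ≈ 0.064 mm per year.

0.064 mm per year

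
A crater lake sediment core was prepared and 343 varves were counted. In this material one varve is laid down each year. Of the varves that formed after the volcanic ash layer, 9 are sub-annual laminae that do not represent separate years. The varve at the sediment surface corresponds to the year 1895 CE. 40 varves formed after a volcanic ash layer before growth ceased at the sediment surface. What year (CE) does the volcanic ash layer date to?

1864 CE

40 varves post-date the volcanic ash layer.
Removing the 9 false varves leaves 40 − 9 = 31 true varves beyond the volcanic ash layer.
Counting back 31 years from 1895 CE places the volcanic ash layer in 1895 − 31 = 1864 CE.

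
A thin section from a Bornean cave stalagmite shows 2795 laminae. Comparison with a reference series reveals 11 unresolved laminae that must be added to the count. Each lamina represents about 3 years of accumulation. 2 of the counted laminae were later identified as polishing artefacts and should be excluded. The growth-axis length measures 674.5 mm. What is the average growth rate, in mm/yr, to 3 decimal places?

Adjusted count: 2795 − 2 + 11 = 2804 laminae.
2804 laminae at 3 years each span 2804 × 3 = 8412 years.
674.5 mm over 8412 years gives 674.5 / 8412 ≈ 0.080 mm/yr.

0.080 mm/yr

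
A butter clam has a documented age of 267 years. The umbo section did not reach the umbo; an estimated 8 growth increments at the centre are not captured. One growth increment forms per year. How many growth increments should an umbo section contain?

Expected growth increments over 267 years: 267.
267 − 8 missed = 259 growth increments expected in the prepared section.

259 growth increments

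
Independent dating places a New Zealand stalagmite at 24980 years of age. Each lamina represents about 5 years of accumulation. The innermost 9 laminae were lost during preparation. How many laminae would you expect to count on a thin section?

4987 laminae

Expected laminae: 24980 / 5 = 4996.
Subtracting the 9 laminae not captured gives 4996 − 9 = 4987 laminae in the record.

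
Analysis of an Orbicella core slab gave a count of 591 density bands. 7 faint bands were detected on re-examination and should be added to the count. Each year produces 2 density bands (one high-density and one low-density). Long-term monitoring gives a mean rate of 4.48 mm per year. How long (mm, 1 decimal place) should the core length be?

1339.5 mm

After corrections the count is 591 + 7 = 598 density bands.
Dividing by 2 density bands per year: 598 / 2 = 299 years.
Predicted length = 4.48 mm/year × 299 years = 1339.5 mm.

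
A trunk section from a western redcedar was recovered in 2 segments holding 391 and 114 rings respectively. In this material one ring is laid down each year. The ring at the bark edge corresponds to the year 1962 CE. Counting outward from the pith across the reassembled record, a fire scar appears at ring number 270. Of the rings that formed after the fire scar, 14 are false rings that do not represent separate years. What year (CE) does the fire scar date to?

1741 CE

Total rings = 391 + 114 = 505.
Between ring 270 and the bark edge there are 505 − 270 = 235 rings.
Removing the 14 false rings leaves 235 − 14 = 221 true rings beyond the fire scar.
The ring at the bark edge is 1962 CE, so the fire scar dates to 1962 − 221 = 1741 CE.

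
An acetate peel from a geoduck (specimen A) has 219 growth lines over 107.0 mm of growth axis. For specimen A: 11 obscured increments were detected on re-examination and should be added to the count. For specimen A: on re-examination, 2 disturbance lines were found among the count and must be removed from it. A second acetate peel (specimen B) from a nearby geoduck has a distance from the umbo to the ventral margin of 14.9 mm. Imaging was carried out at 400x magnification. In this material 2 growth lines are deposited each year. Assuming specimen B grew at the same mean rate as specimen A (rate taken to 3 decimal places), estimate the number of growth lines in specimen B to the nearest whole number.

32 growth lines

Specimen A: adjusted count: 219 − 2 + 11 = 228 growth lines.
Specimen A: with 2 growth lines per year, 228 / 2 = 114 years.
A: Extension rate ≈ 107.0 / 114 = 0.939 mm/year.
For B, 14.9 / 0.939 = 15.87 years; at 2 growth lines per year that is 15.87 × 2 ≈ 32 growth lines.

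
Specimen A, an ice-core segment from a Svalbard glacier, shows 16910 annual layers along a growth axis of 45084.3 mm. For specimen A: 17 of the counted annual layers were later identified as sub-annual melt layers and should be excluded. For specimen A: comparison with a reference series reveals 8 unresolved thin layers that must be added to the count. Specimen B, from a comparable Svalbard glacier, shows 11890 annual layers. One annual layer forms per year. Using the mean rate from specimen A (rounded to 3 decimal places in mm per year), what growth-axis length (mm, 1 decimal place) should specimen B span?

Specimen A: correcting the raw count gives 16910 − 17 + 8 = 16901 true annual layers.
A: Extension rate ≈ 45084.3 / 16901 = 2.668 mm/year.
B's length ≈ 2.668 × 11890 = 31722.5 mm.

31722.5 mm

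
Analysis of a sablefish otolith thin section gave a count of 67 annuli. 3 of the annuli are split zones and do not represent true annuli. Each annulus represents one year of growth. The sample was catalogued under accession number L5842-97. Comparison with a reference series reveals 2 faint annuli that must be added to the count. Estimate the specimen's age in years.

66 yr

True annulus count = 67 − 3 + 2 = 66.
At one annulus per year, that is 66 years.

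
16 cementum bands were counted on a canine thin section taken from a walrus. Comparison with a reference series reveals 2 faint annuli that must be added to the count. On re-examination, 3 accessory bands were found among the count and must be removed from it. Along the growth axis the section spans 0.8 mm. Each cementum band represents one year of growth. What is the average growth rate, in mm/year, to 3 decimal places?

0.053 mm/year

Correcting the raw count gives 16 − 3 + 2 = 15 true cementum bands.
0.8 mm over 15 years gives 0.8 / 15 ≈ 0.053 mm/year.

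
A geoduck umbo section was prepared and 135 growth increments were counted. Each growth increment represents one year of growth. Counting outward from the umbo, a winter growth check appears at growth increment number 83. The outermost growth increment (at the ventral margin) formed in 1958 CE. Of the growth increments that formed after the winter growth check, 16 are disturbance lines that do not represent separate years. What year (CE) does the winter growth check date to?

Between growth increment 83 and the ventral margin there are 135 − 83 = 52 growth increments.
Removing the 16 false growth increments leaves 52 − 16 = 36 true growth increments beyond the winter growth check.
The growth increment at the ventral margin is 1958 CE, so the winter growth check dates to 1958 − 36 = 1922 CE.

1922 CE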